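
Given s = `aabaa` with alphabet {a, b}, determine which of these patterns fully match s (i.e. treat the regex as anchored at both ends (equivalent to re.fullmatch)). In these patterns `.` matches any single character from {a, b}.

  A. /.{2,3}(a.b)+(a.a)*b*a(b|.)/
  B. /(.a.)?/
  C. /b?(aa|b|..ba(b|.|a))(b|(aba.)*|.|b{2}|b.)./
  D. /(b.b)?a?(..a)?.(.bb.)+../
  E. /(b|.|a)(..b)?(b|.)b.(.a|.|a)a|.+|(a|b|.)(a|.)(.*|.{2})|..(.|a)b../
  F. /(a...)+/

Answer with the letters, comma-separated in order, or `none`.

C, E

A → no match
B → no match
C → match
D → no match
E → match
F → no match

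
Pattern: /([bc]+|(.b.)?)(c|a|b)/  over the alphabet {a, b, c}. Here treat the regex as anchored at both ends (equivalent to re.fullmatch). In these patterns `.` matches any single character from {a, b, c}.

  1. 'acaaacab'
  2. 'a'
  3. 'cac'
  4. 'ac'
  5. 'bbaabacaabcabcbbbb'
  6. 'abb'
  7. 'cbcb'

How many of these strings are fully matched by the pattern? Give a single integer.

1 → no match
2 → match
3 → no match
4 → no match
5 → no match
6 → no match
7 → match
Total matched: 2

2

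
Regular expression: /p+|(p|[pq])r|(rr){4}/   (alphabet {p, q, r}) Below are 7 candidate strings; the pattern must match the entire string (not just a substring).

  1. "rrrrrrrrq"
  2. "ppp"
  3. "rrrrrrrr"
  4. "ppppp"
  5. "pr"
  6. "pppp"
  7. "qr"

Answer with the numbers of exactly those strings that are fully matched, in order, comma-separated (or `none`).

1. "rrrrrrrrq" → no match
2. "ppp" → match
3. "rrrrrrrr" → match
4. "ppppp" → match
5. "pr" → match
6. "pppp" → match
7. "qr" → match

2, 3, 4, 5, 6, 7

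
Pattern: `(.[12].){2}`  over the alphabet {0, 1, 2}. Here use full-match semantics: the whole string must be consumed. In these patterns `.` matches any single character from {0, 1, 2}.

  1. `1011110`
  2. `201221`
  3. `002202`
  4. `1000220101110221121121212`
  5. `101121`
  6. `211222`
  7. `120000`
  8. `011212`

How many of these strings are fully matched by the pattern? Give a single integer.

2

1 → no match
2 → no match
3 → no match
4 → no match
5 → no match
6 → match
7 → no match
8 → match
Total matched: 2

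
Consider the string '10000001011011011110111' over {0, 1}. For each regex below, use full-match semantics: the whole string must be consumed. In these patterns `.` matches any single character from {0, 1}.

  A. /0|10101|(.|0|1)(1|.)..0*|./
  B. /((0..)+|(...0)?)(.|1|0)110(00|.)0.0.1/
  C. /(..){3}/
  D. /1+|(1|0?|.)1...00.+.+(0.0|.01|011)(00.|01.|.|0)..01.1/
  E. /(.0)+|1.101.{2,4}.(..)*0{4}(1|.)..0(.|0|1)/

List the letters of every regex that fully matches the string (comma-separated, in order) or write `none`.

A → no match
B → no match
C → no match
D → match
E → no match

D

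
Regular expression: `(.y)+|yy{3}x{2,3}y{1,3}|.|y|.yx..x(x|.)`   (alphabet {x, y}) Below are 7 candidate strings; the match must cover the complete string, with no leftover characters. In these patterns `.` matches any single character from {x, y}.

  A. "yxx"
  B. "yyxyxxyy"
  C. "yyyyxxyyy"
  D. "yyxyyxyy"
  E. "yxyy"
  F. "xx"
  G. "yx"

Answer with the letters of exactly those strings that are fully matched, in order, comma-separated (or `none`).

A → no match
B → no match
C → match
D → no match
E → no match
F → no match
G → no match

C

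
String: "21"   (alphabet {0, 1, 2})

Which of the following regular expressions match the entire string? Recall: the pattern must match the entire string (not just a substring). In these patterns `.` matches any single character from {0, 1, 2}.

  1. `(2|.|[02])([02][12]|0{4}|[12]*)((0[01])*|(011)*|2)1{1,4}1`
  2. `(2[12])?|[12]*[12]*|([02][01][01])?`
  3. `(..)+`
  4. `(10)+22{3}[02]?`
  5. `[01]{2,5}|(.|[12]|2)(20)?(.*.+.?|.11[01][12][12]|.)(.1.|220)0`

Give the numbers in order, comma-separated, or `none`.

1 → no match — must end with "11"
2 → match
3 → match
4 → no match — must start with "10"
5 → no match

2, 3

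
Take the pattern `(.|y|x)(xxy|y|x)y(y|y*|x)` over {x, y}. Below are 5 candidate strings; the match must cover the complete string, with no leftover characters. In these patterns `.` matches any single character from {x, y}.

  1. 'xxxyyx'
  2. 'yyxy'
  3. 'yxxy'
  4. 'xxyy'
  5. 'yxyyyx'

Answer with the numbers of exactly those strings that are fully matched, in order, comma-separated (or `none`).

1 → match
2 → no match
3 → no match
4 → match
5 → no match

1, 4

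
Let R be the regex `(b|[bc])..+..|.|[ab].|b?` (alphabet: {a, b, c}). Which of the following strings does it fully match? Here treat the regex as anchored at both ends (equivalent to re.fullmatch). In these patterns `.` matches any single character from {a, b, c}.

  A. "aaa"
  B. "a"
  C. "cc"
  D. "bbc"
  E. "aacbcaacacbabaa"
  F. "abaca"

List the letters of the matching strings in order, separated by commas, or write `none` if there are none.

B

A → no match
B → match
C → no match
D → no match
E → no match
F → no match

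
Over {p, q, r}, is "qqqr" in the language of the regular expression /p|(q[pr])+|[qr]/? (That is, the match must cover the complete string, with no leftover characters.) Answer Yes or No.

No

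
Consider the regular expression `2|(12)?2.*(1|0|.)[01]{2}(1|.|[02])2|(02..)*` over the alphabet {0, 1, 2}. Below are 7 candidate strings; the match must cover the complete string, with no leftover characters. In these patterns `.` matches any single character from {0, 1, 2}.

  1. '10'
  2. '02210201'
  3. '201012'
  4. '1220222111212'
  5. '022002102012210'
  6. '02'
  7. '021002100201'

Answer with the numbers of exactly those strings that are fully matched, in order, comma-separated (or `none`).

1 → no match
2 → match
3 → match
4 → no match
5 → no match
6 → no match
7 → match

2, 3, 7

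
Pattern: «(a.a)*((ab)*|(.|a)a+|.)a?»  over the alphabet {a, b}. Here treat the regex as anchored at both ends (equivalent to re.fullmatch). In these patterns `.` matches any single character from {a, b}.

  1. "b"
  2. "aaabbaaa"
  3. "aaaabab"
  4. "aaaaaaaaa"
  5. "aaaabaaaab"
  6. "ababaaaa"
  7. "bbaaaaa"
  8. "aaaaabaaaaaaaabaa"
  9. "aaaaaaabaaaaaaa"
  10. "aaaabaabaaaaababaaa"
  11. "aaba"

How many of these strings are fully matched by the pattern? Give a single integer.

1 → match
2 → no match
3 → match
4 → match
5 → match
6 → match
7 → no match
8 → no match
9 → match
10 → match
11 → no match
Total matched: 7

7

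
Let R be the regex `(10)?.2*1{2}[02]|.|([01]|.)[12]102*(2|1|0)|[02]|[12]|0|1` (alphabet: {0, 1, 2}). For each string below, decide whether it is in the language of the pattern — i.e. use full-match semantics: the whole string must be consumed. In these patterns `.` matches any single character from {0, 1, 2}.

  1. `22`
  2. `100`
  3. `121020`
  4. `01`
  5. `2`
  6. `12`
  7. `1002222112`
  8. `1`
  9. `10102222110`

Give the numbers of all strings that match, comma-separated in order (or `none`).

1 → no match
2 → no match
3 → match
4 → no match
5 → match
6 → no match
7 → match
8 → match
9 → no match

3, 5, 7, 8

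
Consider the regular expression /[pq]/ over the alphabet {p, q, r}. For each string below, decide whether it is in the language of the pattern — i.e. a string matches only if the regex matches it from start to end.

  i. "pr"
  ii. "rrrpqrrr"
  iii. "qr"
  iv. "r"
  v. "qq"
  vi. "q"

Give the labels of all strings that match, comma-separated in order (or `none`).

i → no match
ii → no match
iii → no match
iv → no match
v → no match
vi → match

vi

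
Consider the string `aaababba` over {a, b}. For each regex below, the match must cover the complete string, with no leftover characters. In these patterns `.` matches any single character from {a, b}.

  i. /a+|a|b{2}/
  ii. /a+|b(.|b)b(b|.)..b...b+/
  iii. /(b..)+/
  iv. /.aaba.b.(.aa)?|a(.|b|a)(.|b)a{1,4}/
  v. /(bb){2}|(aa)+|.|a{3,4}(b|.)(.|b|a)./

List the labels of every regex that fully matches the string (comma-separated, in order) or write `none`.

i → no match
ii → no match
iii → no match — must start with `b`
iv → match
v → no match

iv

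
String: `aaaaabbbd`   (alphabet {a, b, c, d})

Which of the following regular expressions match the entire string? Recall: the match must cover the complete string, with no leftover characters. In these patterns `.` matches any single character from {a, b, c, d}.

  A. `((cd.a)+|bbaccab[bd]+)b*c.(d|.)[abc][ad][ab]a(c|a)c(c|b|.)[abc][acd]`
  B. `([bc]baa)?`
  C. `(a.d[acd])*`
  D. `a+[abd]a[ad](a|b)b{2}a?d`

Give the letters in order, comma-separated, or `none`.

D

A → no match
B → no match
C → no match
D → match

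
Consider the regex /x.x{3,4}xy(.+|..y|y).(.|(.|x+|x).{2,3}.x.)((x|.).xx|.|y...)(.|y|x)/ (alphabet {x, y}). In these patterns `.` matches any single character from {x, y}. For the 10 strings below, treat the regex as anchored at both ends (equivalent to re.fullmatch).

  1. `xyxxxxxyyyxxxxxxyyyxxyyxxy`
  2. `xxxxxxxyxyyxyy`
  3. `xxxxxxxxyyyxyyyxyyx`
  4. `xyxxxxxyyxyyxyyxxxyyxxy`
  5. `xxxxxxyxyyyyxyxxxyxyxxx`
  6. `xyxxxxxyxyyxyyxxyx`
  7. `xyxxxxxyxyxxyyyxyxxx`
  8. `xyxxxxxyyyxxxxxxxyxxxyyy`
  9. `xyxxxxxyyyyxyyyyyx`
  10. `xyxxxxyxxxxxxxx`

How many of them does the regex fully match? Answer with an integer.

1 → match
2 → match
3 → no match
4 → match
5 → match
6 → match
7 → match
8 → match
9 → match
10 → match
Total matched: 9

9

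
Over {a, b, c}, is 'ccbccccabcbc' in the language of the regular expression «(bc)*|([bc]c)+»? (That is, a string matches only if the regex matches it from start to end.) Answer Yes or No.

No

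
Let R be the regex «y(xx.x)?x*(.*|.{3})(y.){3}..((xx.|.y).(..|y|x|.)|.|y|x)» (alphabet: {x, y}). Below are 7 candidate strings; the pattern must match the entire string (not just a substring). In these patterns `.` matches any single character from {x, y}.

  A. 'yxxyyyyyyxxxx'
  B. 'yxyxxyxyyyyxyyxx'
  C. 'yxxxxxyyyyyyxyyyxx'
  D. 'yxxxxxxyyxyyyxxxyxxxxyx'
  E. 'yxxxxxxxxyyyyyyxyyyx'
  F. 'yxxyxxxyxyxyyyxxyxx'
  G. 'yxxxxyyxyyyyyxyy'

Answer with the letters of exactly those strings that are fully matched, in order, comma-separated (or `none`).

A, C, F

A → match
B → no match
C → match
D → no match
E → no match
F → match
G → no match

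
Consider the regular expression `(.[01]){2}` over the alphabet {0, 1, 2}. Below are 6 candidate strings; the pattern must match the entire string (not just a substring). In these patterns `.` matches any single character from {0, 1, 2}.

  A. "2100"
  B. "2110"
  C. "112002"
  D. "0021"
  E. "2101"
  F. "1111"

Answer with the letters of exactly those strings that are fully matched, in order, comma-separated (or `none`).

A. "2100" → match
B. "2110" → match
C. "112002" → no match
D. "0021" → match
E. "2101" → match
F. "1111" → match

A, B, D, E, F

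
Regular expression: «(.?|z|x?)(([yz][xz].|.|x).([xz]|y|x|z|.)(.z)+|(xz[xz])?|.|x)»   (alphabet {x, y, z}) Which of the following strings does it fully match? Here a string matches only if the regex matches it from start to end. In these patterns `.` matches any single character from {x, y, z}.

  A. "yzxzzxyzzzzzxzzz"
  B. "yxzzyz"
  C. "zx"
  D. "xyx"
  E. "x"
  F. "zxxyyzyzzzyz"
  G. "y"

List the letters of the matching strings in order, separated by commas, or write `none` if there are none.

A → match
B → match
C → match
D → no match
E → match
F → match
G → match

A, B, C, E, F, G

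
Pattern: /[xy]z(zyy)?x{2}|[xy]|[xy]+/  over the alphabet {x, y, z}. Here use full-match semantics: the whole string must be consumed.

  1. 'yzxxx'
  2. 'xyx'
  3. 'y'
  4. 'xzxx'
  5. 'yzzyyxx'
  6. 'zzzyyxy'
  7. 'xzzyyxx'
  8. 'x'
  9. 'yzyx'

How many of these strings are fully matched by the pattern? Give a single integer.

6

1 → no match
2 → match
3 → match
4 → match
5 → match
6 → no match
7 → match
8 → match
9 → no match
Total matched: 6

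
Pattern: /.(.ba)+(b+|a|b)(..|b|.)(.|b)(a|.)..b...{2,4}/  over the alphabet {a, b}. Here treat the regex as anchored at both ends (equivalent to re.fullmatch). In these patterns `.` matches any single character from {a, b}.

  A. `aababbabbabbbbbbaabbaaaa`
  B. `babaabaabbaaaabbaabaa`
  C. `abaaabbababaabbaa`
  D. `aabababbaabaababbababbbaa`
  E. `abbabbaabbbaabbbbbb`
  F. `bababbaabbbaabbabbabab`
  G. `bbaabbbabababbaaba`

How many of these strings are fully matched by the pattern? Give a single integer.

3

A → match
B → match
C → no match
D → no match
E → match
F → no match
G → no match
Total matched: 3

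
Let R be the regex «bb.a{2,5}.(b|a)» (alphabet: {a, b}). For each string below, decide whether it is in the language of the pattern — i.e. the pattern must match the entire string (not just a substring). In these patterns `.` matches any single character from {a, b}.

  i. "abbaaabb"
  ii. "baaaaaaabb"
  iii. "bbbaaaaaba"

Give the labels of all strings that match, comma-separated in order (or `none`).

iii

i → no match — must start with "bb"
ii → no match — must start with "bb"
iii → match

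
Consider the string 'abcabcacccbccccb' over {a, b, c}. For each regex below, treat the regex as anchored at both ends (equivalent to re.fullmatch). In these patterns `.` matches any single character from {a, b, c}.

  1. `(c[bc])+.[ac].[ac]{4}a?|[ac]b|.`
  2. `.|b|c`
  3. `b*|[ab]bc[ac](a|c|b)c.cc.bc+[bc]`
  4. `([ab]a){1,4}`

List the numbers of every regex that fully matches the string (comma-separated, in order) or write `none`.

3

1 → no match
2 → no match
3 → match
4 → no match — must end with 'a'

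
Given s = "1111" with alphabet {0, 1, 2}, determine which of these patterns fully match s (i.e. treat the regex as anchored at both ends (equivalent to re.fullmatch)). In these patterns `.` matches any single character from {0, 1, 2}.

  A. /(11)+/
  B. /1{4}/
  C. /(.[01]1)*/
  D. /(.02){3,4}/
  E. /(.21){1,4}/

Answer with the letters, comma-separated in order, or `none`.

A, B

A → match
B → match
C → no match
D → no match — must end with "02"
E → no match — must end with "21"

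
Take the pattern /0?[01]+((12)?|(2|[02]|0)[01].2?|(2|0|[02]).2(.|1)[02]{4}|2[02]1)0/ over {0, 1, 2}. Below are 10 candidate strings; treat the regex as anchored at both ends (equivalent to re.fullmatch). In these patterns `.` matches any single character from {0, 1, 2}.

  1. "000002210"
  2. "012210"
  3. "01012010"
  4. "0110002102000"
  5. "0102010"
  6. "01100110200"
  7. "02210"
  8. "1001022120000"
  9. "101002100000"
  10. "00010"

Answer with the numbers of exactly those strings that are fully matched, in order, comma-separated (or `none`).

1 → match
2 → match
3 → match
4 → match
5 → match
6 → no match
7 → match
8 → match
9 → match
10 → match

1, 2, 3, 4, 5, 7, 8, 9, 10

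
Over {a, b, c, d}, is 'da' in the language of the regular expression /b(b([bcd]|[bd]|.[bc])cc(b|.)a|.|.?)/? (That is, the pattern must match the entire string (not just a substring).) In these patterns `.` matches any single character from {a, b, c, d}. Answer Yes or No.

No

Every match must start with 'b', but 'da' does not.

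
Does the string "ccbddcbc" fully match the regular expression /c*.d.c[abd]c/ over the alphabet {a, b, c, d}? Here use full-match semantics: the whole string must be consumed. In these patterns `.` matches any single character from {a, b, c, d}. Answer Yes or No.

Yes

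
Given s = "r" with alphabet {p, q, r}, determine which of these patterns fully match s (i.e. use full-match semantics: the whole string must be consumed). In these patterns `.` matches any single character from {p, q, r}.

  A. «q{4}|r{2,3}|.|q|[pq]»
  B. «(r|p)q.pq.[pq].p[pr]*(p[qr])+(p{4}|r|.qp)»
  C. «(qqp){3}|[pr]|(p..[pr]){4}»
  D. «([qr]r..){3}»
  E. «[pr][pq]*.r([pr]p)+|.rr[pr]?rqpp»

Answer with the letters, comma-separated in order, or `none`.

A, C

A → match
B → no match
C → match
D → no match
E → no match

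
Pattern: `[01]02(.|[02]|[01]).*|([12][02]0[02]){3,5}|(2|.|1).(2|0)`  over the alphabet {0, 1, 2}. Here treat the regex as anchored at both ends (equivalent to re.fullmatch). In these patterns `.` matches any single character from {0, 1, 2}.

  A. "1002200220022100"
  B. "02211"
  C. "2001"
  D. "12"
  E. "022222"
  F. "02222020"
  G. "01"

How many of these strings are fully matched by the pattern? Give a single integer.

0

A → no match
B. "02211" → no match
C. "2001" → no match
D. "12" → no match
E. "022222" → no match
F. "02222020" → no match
G. "01" → no match
Total matched: 0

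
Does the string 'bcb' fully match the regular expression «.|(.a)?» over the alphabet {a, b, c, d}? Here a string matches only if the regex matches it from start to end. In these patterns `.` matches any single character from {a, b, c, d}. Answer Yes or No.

No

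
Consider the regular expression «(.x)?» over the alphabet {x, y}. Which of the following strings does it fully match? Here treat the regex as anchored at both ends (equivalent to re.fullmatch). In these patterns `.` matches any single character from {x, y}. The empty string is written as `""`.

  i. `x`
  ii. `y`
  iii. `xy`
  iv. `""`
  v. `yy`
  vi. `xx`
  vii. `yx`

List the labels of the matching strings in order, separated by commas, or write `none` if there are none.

iv, vi, vii

i → no match
ii → no match
iii → no match
iv → match
v → no match
vi → match
vii → match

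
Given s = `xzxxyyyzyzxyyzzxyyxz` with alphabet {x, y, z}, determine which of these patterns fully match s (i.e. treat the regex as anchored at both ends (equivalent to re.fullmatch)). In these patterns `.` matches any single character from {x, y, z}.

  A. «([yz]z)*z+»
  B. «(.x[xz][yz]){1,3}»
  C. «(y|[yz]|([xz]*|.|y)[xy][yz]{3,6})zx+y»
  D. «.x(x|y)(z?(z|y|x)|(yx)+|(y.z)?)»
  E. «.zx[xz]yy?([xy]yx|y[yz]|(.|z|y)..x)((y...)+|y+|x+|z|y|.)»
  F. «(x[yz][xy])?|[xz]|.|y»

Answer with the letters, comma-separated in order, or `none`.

A → no match
B → no match
C → no match — must end with `xy`
D → no match
E → match
F → no match

E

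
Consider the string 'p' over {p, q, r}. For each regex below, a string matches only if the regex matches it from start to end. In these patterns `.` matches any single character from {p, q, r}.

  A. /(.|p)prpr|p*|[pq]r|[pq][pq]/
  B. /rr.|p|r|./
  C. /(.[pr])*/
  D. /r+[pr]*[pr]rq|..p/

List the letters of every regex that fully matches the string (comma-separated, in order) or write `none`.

A, B

A → match
B → match
C → no match
D → no match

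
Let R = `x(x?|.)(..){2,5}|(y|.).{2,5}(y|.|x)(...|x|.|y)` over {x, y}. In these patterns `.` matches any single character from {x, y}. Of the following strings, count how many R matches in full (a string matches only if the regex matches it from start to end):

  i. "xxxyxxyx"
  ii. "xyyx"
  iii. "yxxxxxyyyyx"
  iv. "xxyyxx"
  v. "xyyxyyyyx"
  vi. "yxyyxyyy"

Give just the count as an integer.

i → match
ii → no match
iii → no match
iv → match
v → match
vi → match
Total matched: 4

4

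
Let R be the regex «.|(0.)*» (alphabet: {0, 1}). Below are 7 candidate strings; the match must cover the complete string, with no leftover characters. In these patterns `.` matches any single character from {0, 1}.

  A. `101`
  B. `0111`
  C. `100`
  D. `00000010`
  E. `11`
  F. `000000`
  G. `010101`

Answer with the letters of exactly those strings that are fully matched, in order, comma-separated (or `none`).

F, G

A → no match
B → no match
C → no match
D → no match
E → no match
F → match
G → match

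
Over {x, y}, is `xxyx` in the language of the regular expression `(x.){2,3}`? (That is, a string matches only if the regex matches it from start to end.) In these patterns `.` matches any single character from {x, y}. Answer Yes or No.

No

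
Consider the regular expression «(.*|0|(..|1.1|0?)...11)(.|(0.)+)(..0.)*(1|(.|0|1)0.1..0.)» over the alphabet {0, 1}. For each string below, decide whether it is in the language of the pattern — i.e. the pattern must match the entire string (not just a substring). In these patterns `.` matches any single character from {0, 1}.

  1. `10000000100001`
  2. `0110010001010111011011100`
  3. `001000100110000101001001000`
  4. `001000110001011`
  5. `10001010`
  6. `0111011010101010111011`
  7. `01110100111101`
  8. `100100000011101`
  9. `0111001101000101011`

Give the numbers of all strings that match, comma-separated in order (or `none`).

1 → match
2 → no match
3 → no match
4 → match
5 → no match
6 → match
7 → match
8 → match
9 → match

1, 4, 6, 7, 8, 9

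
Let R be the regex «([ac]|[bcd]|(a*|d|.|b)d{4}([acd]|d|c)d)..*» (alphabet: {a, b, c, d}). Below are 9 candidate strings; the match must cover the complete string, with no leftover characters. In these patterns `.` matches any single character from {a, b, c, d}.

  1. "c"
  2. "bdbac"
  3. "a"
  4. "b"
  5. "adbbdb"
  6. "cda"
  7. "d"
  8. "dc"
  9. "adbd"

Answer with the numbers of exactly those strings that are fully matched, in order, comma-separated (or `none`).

2, 5, 6, 8, 9

1 → no match
2 → match
3 → no match
4 → no match
5 → match
6 → match
7 → no match
8 → match
9 → match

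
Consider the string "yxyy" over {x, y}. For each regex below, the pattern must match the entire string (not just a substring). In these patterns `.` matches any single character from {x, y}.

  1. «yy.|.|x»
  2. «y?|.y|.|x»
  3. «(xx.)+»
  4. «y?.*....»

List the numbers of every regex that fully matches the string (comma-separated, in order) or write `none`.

1 → no match
2 → no match
3 → no match — must start with "xx"
4 → match

4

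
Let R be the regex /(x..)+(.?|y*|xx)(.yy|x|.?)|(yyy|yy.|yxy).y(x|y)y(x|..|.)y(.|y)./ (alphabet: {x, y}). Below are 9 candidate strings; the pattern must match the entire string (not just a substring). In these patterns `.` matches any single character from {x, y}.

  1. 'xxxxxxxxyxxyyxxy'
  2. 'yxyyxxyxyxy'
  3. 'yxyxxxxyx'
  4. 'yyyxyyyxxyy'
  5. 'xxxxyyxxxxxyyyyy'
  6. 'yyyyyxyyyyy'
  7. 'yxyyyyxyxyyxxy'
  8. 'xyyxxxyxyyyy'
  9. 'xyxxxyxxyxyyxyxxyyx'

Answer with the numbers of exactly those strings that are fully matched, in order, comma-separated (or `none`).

5, 6, 9

1 → no match
2 → no match
3 → no match
4 → no match
5 → match
6 → match
7 → no match
8 → no match
9 → match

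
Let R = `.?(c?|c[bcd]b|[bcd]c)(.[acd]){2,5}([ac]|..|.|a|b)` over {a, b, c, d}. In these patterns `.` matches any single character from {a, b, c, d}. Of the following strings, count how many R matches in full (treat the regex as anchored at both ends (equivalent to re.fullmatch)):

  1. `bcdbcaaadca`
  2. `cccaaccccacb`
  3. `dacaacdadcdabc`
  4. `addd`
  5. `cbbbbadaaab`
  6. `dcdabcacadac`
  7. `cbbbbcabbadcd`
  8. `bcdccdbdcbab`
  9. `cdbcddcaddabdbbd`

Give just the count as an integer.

3

1. `bcdbcaaadca` → match
2. `cccaaccccacb` → match
3 → no match
4. `addd` → no match
5. `cbbbbadaaab` → no match
6. `dcdabcacadac` → match
7 → no match
8. `bcdccdbdcbab` → no match
9 → no match
Total matched: 3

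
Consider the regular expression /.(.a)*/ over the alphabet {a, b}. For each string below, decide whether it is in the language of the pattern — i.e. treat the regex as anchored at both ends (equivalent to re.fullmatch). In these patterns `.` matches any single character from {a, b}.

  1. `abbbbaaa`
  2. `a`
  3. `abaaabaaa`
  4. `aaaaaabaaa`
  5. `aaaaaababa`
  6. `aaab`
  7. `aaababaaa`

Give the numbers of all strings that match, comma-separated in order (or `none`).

2, 3, 7

1 → no match
2 → match
3 → match
4 → no match
5 → no match
6 → no match
7 → match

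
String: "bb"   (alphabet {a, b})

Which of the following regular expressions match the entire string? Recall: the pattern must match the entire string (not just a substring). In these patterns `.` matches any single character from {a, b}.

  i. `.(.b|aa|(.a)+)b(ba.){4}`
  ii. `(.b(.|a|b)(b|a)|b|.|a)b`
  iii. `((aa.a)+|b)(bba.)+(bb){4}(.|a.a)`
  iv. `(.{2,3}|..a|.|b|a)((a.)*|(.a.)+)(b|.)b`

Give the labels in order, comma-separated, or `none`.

ii

i → no match
ii → match
iii → no match
iv → no match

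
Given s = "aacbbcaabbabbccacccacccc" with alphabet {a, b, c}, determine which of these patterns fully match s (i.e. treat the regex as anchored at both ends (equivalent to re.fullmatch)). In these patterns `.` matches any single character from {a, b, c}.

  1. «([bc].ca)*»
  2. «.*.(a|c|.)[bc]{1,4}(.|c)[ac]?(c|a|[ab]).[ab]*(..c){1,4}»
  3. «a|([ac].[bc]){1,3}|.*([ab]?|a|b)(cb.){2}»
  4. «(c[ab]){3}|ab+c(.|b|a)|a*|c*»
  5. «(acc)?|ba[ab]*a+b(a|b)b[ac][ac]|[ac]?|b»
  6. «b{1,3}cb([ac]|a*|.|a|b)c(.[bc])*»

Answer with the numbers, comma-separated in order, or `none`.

1 → no match
2 → match
3 → no match
4 → no match
5 → no match
6 → no match — must start with "b"

2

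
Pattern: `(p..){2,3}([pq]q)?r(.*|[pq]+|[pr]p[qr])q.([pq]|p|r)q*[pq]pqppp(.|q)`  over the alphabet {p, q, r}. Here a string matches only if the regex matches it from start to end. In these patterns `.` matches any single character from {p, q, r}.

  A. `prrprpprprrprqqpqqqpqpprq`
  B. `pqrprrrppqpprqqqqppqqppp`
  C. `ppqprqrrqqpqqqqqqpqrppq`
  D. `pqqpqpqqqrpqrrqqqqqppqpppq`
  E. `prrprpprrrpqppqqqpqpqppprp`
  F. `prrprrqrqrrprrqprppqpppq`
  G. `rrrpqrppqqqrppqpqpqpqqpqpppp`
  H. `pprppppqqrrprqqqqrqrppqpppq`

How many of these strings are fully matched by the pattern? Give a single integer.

0

A → no match
B → no match
C → no match
D → no match
E → no match
F → no match
G → no match — must start with `p`
H → no match
Total matched: 0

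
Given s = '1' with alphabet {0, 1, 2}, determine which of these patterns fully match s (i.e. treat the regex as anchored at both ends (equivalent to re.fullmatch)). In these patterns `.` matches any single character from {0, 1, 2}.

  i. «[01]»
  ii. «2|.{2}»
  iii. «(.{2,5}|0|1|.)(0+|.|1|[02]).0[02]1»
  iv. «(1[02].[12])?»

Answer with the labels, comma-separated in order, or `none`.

i → match
ii → no match
iii → no match
iv → no match

i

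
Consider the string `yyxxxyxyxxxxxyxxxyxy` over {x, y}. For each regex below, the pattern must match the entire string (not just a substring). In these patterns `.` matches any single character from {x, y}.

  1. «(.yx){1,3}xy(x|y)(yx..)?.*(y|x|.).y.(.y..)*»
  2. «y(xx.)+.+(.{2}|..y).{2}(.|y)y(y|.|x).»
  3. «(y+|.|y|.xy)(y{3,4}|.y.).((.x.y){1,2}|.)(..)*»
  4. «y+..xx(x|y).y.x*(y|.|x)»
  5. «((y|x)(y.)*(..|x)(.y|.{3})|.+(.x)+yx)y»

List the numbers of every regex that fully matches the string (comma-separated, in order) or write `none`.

5

1 → no match
2 → no match — must start with `yxx`
3 → no match
4 → no match
5 → match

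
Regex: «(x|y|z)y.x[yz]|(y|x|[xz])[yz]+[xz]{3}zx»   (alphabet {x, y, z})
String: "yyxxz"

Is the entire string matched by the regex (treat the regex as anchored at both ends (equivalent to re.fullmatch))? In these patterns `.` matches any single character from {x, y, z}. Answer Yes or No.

Yes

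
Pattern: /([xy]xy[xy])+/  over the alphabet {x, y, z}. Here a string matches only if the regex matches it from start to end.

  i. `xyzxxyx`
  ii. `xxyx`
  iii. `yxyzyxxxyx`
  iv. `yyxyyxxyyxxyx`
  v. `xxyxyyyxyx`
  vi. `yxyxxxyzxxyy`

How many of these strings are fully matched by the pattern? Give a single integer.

i. `xyzxxyx` → no match
ii. `xxyx` → match
iii. `yxyzyxxxyx` → no match
iv → no match
v. `xxyxyyyxyx` → no match
vi. `yxyxxxyzxxyy` → no match
Total matched: 1

1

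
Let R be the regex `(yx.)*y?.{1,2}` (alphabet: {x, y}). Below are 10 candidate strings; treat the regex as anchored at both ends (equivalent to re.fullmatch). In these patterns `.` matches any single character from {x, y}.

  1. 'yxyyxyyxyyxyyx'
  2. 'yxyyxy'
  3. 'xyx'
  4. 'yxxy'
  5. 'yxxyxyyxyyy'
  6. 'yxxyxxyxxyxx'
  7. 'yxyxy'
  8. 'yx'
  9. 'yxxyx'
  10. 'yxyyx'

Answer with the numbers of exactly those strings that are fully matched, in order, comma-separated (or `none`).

1, 2, 4, 5, 6, 7, 8, 9, 10

1 → match
2. 'yxyyxy' → match
3. 'xyx' → no match
4. 'yxxy' → match
5. 'yxxyxyyxyyy' → match
6. 'yxxyxxyxxyxx' → match
7. 'yxyxy' → match
8. 'yx' → match
9. 'yxxyx' → match
10. 'yxyyx' → match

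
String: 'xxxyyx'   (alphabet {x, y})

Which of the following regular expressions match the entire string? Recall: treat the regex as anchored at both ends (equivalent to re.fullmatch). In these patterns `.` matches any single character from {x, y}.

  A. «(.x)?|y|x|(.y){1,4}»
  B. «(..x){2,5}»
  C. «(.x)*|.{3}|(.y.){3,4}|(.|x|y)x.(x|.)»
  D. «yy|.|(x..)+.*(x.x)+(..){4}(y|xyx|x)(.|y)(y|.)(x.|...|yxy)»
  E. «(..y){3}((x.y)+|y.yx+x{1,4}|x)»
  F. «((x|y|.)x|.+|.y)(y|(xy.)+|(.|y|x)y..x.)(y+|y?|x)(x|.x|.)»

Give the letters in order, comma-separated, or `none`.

B, F

A → no match
B → match
C → no match
D → no match
E → no match
F → match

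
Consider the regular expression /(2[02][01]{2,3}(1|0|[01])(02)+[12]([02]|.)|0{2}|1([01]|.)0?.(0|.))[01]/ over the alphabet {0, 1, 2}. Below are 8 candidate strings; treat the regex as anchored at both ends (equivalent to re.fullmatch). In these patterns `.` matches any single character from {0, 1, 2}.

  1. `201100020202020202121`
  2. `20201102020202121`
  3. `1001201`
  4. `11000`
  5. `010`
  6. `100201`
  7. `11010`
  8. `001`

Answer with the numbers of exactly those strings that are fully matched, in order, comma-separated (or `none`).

1 → match
2 → no match
3 → no match
4 → match
5 → no match
6 → match
7 → match
8 → match

1, 4, 6, 7, 8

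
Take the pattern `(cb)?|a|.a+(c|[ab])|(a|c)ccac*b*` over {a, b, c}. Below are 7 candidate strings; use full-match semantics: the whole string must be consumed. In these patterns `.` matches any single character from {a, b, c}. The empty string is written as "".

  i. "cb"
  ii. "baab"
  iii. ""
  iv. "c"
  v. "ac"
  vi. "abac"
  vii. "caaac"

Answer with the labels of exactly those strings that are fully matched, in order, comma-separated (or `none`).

i, ii, iii, vii

i. "cb" → match
ii. "baab" → match
iii. "" → match
iv. "c" → no match
v. "ac" → no match
vi. "abac" → no match
vii. "caaac" → match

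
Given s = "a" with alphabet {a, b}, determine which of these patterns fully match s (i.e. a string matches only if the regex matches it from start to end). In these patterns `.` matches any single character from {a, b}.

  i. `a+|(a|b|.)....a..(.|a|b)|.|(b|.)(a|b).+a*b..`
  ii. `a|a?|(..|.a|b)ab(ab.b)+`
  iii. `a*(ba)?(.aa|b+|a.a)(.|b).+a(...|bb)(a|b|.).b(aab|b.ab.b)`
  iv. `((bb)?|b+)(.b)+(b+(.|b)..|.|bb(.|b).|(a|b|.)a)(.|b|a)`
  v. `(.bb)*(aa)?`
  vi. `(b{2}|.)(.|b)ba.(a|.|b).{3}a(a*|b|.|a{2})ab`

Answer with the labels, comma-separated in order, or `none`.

i → match
ii → match
iii → no match
iv → no match
v → no match
vi → no match — must end with "ab"

i, ii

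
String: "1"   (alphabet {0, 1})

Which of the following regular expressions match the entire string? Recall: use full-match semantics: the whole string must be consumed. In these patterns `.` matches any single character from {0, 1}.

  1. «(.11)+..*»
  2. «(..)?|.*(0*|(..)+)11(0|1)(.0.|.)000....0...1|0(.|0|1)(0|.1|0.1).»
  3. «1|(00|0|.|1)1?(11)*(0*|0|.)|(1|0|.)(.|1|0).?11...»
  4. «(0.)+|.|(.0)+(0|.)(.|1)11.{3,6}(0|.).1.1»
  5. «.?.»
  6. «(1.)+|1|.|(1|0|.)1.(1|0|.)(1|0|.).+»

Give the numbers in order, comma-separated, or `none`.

1 → no match
2 → no match
3 → match
4 → match
5 → match
6 → match

3, 4, 5, 6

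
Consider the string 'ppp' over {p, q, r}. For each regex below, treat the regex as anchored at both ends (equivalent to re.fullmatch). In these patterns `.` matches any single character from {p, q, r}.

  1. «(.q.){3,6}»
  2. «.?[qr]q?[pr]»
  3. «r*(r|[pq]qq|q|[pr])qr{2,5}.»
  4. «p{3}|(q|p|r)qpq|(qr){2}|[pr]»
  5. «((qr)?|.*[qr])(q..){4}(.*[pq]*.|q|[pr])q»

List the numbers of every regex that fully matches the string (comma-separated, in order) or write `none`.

1 → no match
2 → no match
3 → no match
4 → match
5 → no match — must end with 'q'

4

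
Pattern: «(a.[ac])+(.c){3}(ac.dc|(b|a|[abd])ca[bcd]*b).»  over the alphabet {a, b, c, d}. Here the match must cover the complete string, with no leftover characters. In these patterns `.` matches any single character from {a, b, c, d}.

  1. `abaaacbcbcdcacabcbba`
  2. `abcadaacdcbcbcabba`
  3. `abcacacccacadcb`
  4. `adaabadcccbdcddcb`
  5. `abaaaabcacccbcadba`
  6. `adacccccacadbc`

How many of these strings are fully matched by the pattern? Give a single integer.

1 → match
2 → match
3 → match
4 → no match
5 → match
6 → no match
Total matched: 4

4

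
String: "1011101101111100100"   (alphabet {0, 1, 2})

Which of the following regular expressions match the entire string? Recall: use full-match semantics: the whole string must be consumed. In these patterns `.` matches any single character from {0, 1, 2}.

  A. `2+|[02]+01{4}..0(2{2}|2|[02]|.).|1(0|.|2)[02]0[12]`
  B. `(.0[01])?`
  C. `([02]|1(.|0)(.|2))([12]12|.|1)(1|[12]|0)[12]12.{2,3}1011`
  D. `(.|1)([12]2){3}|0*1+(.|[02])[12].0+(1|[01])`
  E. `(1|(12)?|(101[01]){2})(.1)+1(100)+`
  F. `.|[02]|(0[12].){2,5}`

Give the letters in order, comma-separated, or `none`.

E

A → no match
B → no match
C → no match — must end with "1011"
D → no match
E → match
F → no match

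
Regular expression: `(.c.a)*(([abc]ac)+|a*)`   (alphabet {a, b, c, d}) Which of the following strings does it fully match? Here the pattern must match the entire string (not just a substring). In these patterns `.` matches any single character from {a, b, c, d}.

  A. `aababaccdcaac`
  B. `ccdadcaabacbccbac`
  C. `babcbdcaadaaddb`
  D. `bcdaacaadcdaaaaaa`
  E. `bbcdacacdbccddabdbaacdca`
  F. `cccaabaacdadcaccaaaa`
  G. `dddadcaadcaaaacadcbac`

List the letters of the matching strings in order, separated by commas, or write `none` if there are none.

A → no match
B → no match
C → no match
D → match
E → no match
F → no match
G → no match

D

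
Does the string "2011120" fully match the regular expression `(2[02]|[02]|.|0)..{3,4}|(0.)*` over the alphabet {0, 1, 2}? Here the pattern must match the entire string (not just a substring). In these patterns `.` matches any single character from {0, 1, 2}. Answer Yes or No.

Yes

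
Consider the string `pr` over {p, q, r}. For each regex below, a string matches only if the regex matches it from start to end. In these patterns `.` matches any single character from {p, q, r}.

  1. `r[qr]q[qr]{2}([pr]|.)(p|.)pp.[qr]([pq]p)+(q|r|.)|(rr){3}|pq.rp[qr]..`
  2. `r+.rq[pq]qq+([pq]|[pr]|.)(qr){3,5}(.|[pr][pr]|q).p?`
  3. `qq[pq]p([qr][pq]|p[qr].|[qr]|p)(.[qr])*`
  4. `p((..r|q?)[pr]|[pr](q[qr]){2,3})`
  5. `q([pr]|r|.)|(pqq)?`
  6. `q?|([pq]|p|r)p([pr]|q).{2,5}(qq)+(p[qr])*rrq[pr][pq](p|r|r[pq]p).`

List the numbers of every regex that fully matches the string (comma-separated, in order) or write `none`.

1 → no match
2 → no match — must start with `r`
3 → no match — must start with `qq`
4 → match
5 → no match
6 → no match

4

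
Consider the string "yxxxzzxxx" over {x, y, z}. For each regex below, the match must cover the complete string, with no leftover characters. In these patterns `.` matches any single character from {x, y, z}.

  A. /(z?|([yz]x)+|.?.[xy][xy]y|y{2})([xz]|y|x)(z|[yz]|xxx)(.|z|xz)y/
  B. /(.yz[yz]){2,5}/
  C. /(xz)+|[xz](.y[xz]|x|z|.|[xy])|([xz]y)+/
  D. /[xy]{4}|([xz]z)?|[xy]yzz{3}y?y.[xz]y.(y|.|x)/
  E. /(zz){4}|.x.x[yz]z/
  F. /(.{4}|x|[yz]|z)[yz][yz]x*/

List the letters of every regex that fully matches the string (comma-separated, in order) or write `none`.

F

A → no match — must end with "y"
B → no match
C → no match
D → no match
E → no match
F → match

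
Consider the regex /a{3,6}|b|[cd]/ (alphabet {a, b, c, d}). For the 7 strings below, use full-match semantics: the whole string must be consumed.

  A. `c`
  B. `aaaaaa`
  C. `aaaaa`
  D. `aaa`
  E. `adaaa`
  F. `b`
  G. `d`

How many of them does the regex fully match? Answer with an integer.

A → match
B → match
C → match
D → match
E → no match
F → match
G → match
Total matched: 6

6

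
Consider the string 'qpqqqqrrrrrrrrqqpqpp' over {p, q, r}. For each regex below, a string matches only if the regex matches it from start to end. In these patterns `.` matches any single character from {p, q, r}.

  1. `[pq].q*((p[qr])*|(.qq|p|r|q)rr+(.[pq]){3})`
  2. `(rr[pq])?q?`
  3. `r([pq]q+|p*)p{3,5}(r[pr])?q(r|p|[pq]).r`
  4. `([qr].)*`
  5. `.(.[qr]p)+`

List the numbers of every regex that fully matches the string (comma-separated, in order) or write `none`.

1 → match
2 → no match
3 → no match — must start with 'r'
4 → no match
5 → no match

1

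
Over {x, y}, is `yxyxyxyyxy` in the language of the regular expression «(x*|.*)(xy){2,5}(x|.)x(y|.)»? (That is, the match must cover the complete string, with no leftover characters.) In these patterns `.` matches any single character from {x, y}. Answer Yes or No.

Yes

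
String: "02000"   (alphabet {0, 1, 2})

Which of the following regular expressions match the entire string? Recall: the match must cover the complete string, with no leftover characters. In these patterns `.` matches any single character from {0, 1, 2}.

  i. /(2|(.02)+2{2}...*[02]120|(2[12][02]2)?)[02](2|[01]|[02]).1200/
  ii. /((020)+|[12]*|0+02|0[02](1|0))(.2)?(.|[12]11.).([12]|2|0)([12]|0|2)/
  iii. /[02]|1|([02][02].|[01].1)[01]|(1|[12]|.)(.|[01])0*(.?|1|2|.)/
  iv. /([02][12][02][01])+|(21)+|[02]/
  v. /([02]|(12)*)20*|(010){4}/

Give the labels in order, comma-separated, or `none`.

i → no match — must end with "1200"
ii → no match
iii → match
iv → no match
v → match

iii, v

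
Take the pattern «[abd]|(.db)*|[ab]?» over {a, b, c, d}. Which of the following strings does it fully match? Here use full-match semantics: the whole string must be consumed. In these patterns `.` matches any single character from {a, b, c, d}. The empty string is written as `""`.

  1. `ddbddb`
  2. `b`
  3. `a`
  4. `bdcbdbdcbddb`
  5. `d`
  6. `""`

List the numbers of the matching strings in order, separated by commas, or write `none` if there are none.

1, 2, 3, 5, 6

1 → match
2 → match
3 → match
4 → no match
5 → match
6 → match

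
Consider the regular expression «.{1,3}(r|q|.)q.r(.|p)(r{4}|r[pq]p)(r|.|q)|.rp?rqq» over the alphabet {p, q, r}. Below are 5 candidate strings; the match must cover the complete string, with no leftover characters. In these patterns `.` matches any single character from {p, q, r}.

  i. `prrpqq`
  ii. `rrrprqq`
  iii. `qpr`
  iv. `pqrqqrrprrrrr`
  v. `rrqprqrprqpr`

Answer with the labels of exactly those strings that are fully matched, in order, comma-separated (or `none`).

iv

i. `prrpqq` → no match
ii. `rrrprqq` → no match
iii. `qpr` → no match
iv → match
v. `rrqprqrprqpr` → no match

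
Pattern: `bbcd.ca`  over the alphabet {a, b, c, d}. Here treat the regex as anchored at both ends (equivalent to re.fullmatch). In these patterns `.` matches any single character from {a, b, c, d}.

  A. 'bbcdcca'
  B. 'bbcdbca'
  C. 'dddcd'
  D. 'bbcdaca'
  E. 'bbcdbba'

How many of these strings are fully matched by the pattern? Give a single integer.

A → match
B → match
C → no match — must start with 'bbcd'
D → match
E → no match — must end with 'ca'
Total matched: 3

3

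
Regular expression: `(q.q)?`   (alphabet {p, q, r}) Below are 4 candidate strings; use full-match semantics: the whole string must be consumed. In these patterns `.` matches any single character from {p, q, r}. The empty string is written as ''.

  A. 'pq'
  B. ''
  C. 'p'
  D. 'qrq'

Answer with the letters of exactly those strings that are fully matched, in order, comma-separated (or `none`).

B, D

A. 'pq' → no match
B. '' → match
C. 'p' → no match
D. 'qrq' → match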